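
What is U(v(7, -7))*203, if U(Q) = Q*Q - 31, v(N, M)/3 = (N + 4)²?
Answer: 26742814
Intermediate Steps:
v(N, M) = 3*(4 + N)² (v(N, M) = 3*(N + 4)² = 3*(4 + N)²)
U(Q) = -31 + Q² (U(Q) = Q² - 31 = -31 + Q²)
U(v(7, -7))*203 = (-31 + (3*(4 + 7)²)²)*203 = (-31 + (3*11²)²)*203 = (-31 + (3*121)²)*203 = (-31 + 363²)*203 = (-31 + 131769)*203 = 131738*203 = 26742814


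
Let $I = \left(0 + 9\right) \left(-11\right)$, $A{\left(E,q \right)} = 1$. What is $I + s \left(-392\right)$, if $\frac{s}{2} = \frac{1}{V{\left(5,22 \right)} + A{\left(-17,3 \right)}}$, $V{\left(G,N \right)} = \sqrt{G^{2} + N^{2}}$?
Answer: $- \frac{12377}{127} - \frac{196 \sqrt{509}}{127} \approx -132.28$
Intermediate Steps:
$s = \frac{2}{1 + \sqrt{509}}$ ($s = \frac{2}{\sqrt{5^{2} + 22^{2}} + 1} = \frac{2}{\sqrt{25 + 484} + 1} = \frac{2}{\sqrt{509} + 1} = \frac{2}{1 + \sqrt{509}} \approx 0.084886$)
$I = -99$ ($I = 9 \left(-11\right) = -99$)
$I + s \left(-392\right) = -99 + \left(- \frac{1}{254} + \frac{\sqrt{509}}{254}\right) \left(-392\right) = -99 + \left(\frac{196}{127} - \frac{196 \sqrt{509}}{127}\right) = - \frac{12377}{127} - \frac{196 \sqrt{509}}{127}$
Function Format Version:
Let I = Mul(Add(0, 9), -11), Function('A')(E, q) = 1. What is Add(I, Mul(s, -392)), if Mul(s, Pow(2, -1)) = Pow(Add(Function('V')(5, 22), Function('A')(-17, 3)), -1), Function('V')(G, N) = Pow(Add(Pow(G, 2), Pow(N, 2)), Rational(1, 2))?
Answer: Add(Rational(-12377, 127), Mul(Rational(-196, 127), Pow(509, Rational(1, 2)))) ≈ -132.28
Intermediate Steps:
s = Mul(2, Pow(Add(1, Pow(509, Rational(1, 2))), -1)) (s = Mul(2, Pow(Add(Pow(Add(Pow(5, 2), Pow(22, 2)), Rational(1, 2)), 1), -1)) = Mul(2, Pow(Add(Pow(Add(25, 484), Rational(1, 2)), 1), -1)) = Mul(2, Pow(Add(Pow(509, Rational(1, 2)), 1), -1)) = Mul(2, Pow(Add(1, Pow(509, Rational(1, 2))), -1)) ≈ 0.084886)
I = -99 (I = Mul(9, -11) = -99)
Add(I, Mul(s, -392)) = Add(-99, Mul(Add(Rational(-1, 254), Mul(Rational(1, 254), Pow(509, Rational(1, 2)))), -392)) = Add(-99, Add(Rational(196, 127), Mul(Rational(-196, 127), Pow(509, Rational(1, 2))))) = Add(Rational(-12377, 127), Mul(Rational(-196, 127), Pow(509, Rational(1, 2))))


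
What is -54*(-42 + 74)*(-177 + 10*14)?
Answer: 63936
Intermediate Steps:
-54*(-42 + 74)*(-177 + 10*14) = -1728*(-177 + 140) = -1728*(-37) = -54*(-1184) = 63936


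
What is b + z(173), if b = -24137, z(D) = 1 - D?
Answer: -24309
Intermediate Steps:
b + z(173) = -24137 + (1 - 1*173) = -24137 + (1 - 173) = -24137 - 172 = -24309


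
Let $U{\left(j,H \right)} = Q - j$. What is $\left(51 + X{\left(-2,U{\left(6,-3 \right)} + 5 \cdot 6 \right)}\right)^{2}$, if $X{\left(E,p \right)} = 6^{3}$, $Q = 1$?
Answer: $71289$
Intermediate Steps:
$U{\left(j,H \right)} = 1 - j$
$X{\left(E,p \right)} = 216$
$\left(51 + X{\left(-2,U{\left(6,-3 \right)} + 5 \cdot 6 \right)}\right)^{2} = \left(51 + 216\right)^{2} = 267^{2} = 71289$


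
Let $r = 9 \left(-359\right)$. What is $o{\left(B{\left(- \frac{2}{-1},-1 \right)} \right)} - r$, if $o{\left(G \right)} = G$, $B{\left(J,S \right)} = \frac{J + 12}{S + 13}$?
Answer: $\frac{19393}{6} \approx 3232.2$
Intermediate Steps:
$B{\left(J,S \right)} = \frac{12 + J}{13 + S}$
$r = -3231$
$o{\left(B{\left(- \frac{2}{-1},-1 \right)} \right)} - r = \frac{12 - \frac{2}{-1}}{13 - 1} - -3231 = \frac{12 - -2}{12} + 3231 = \frac{12 + 2}{12} + 3231 = \frac{1}{12} \cdot 14 + 3231 = \frac{7}{6} + 3231 = \frac{19393}{6}$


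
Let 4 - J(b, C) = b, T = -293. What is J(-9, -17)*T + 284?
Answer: -3525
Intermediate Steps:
J(b, C) = 4 - b
J(-9, -17)*T + 284 = (4 - 1*(-9))*(-293) + 284 = (4 + 9)*(-293) + 284 = 13*(-293) + 284 = -3809 + 284 = -3525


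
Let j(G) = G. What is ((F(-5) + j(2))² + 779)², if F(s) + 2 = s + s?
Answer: 772641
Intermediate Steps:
F(s) = -2 + 2*s (F(s) = -2 + (s + s) = -2 + 2*s)
((F(-5) + j(2))² + 779)² = (((-2 + 2*(-5)) + 2)² + 779)² = (((-2 - 10) + 2)² + 779)² = ((-12 + 2)² + 779)² = ((-10)² + 779)² = (100 + 779)² = 879² = 772641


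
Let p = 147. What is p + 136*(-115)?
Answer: -15493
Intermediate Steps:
p + 136*(-115) = 147 + 136*(-115) = 147 - 15640 = -15493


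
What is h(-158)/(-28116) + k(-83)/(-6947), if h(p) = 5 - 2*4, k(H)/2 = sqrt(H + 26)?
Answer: 1/9372 - 2*I*sqrt(57)/6947 ≈ 0.0001067 - 0.0021736*I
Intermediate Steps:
k(H) = 2*sqrt(26 + H) (k(H) = 2*sqrt(H + 26) = 2*sqrt(26 + H))
h(p) = -3 (h(p) = 5 - 8 = -3)
h(-158)/(-28116) + k(-83)/(-6947) = -3/(-28116) + (2*sqrt(26 - 83))/(-6947) = -3*(-1/28116) + (2*sqrt(-57))*(-1/6947) = 1/9372 + (2*(I*sqrt(57)))*(-1/6947) = 1/9372 + (2*I*sqrt(57))*(-1/6947) = 1/9372 - 2*I*sqrt(57)/6947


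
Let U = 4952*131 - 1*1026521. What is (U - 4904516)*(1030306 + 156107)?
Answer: -6267019050225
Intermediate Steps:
U = -377809 (U = 648712 - 1026521 = -377809)
(U - 4904516)*(1030306 + 156107) = (-377809 - 4904516)*(1030306 + 156107) = -5282325*1186413 = -6267019050225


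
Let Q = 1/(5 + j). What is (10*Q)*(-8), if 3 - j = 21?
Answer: 80/13 ≈ 6.1538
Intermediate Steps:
j = -18 (j = 3 - 1*21 = 3 - 21 = -18)
Q = -1/13 (Q = 1/(5 - 18) = 1/(-13) = -1/13 ≈ -0.076923)
(10*Q)*(-8) = (10*(-1/13))*(-8) = -10/13*(-8) = 80/13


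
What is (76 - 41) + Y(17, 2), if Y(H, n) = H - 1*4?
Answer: 48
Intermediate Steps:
Y(H, n) = -4 + H (Y(H, n) = H - 4 = -4 + H)
(76 - 41) + Y(17, 2) = (76 - 41) + (-4 + 17) = 35 + 13 = 48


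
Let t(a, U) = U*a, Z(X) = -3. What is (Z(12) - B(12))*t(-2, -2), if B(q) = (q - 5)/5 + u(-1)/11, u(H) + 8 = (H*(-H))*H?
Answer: -828/55 ≈ -15.055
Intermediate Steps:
u(H) = -8 - H³ (u(H) = -8 + (H*(-H))*H = -8 + (-H²)*H = -8 - H³)
B(q) = -18/11 + q/5 (B(q) = (q - 5)/5 + (-8 - 1*(-1)³)/11 = (-5 + q)*(⅕) + (-8 - 1*(-1))*(1/11) = (-1 + q/5) + (-8 + 1)*(1/11) = (-1 + q/5) - 7*1/11 = (-1 + q/5) - 7/11 = -18/11 + q/5)
(Z(12) - B(12))*t(-2, -2) = (-3 - (-18/11 + (⅕)*12))*(-2*(-2)) = (-3 - (-18/11 + 12/5))*4 = (-3 - 1*42/55)*4 = (-3 - 42/55)*4 = -207/55*4 = -828/55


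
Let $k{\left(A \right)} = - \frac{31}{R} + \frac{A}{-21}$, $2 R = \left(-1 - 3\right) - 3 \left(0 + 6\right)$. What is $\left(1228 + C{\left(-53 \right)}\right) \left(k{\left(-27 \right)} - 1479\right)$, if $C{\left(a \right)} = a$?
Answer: $- \frac{133441225}{77} \approx -1.733 \cdot 10^{6}$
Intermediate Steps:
$R = -11$ ($R = \frac{\left(-1 - 3\right) - 3 \left(0 + 6\right)}{2} = \frac{\left(-1 - 3\right) - 18}{2} = \frac{-4 - 18}{2} = \frac{1}{2} \left(-22\right) = -11$)
$k{\left(A \right)} = \frac{31}{11} - \frac{A}{21}$ ($k{\left(A \right)} = - \frac{31}{-11} + \frac{A}{-21} = \left(-31\right) \left(- \frac{1}{11}\right) + A \left(- \frac{1}{21}\right) = \frac{31}{11} - \frac{A}{21}$)
$\left(1228 + C{\left(-53 \right)}\right) \left(k{\left(-27 \right)} - 1479\right) = \left(1228 - 53\right) \left(\left(\frac{31}{11} - - \frac{9}{7}\right) - 1479\right) = 1175 \left(\left(\frac{31}{11} + \frac{9}{7}\right) - 1479\right) = 1175 \left(\frac{316}{77} - 1479\right) = 1175 \left(- \frac{113567}{77}\right) = - \frac{133441225}{77}$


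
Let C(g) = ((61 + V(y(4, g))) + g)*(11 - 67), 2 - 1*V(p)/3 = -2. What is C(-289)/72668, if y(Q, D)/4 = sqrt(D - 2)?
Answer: 3024/18167 ≈ 0.16646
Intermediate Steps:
y(Q, D) = 4*sqrt(-2 + D) (y(Q, D) = 4*sqrt(D - 2) = 4*sqrt(-2 + D))
V(p) = 12 (V(p) = 6 - 3*(-2) = 6 + 6 = 12)
C(g) = -4088 - 56*g (C(g) = ((61 + 12) + g)*(11 - 67) = (73 + g)*(-56) = -4088 - 56*g)
C(-289)/72668 = (-4088 - 56*(-289))/72668 = (-4088 + 16184)*(1/72668) = 12096*(1/72668) = 3024/18167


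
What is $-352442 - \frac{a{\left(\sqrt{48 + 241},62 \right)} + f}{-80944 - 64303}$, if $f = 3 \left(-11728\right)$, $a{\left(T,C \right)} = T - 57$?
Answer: $- \frac{51191178398}{145247} \approx -3.5244 \cdot 10^{5}$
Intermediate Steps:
$a{\left(T,C \right)} = -57 + T$
$f = -35184$
$-352442 - \frac{a{\left(\sqrt{48 + 241},62 \right)} + f}{-80944 - 64303} = -352442 - \frac{\left(-57 + \sqrt{48 + 241}\right) - 35184}{-80944 - 64303} = -352442 - \frac{\left(-57 + \sqrt{289}\right) - 35184}{-145247} = -352442 - \left(\left(-57 + 17\right) - 35184\right) \left(- \frac{1}{145247}\right) = -352442 - \left(-40 - 35184\right) \left(- \frac{1}{145247}\right) = -352442 - \left(-35224\right) \left(- \frac{1}{145247}\right) = -352442 - \frac{35224}{145247} = - \frac{51191178398}{145247}$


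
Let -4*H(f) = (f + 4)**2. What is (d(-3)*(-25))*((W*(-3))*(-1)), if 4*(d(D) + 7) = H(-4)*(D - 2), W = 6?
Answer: 3150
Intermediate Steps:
H(f) = -(4 + f)**2/4 (H(f) = -(f + 4)**2/4 = -(4 + f)**2/4)
d(D) = -7 (d(D) = -7 + ((-(4 - 4)**2/4)*(D - 2))/4 = -7 + ((-1/4*0**2)*(-2 + D))/4 = -7 + ((-1/4*0)*(-2 + D))/4 = -7 + (0*(-2 + D))/4 = -7 + (1/4)*0 = -7 + 0 = -7)
(d(-3)*(-25))*((W*(-3))*(-1)) = (-7*(-25))*((6*(-3))*(-1)) = 175*(-18*(-1)) = 175*18 = 3150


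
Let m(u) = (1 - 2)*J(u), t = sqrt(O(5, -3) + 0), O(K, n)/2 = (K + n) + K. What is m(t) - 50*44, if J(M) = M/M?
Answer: -2201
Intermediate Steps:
O(K, n) = 2*n + 4*K (O(K, n) = 2*((K + n) + K) = 2*(n + 2*K) = 2*n + 4*K)
J(M) = 1
t = sqrt(14) (t = sqrt((2*(-3) + 4*5) + 0) = sqrt((-6 + 20) + 0) = sqrt(14 + 0) = sqrt(14) ≈ 3.7417)
m(u) = -1 (m(u) = (1 - 2)*1 = -1*1 = -1)
m(t) - 50*44 = -1 - 50*44 = -1 - 2200 = -2201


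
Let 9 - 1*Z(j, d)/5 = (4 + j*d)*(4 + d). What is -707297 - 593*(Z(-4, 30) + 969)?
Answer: -13002559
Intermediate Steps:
Z(j, d) = 45 - 5*(4 + d)*(4 + d*j) (Z(j, d) = 45 - 5*(4 + j*d)*(4 + d) = 45 - 5*(4 + d*j)*(4 + d) = 45 - 5*(4 + d)*(4 + d*j))
-707297 - 593*(Z(-4, 30) + 969) = -707297 - 593*((-35 - 20*30 - 20*30*(-4) - 5*(-4)*30²) + 969) = -707297 - 593*((-35 - 600 + 2400 - 5*(-4)*900) + 969) = -707297 - 593*((-35 - 600 + 2400 + 18000) + 969) = -707297 - 593*(19765 + 969) = -707297 - 593*20734 = -707297 - 1*12295262 = -707297 - 12295262 = -13002559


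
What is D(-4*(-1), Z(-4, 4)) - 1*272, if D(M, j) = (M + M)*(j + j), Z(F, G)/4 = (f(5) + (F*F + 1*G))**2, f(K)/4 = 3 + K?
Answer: 172784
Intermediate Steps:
f(K) = 12 + 4*K (f(K) = 4*(3 + K) = 12 + 4*K)
Z(F, G) = 4*(32 + G + F**2)**2 (Z(F, G) = 4*((12 + 4*5) + (F*F + 1*G))**2 = 4*((12 + 20) + (F**2 + G))**2 = 4*(32 + (G + F**2))**2 = 4*(32 + G + F**2)**2)
D(M, j) = 4*M*j (D(M, j) = (2*M)*(2*j) = 4*M*j)
D(-4*(-1), Z(-4, 4)) - 1*272 = 4*(-4*(-1))*(4*(32 + 4 + (-4)**2)**2) - 1*272 = 4*4*(4*(32 + 4 + 16)**2) - 272 = 4*4*(4*52**2) - 272 = 4*4*(4*2704) - 272 = 4*4*10816 - 272 = 173056 - 272 = 172784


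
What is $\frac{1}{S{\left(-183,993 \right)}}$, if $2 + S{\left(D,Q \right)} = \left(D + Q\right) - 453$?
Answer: $\frac{1}{355} \approx 0.0028169$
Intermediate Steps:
$S{\left(D,Q \right)} = -455 + D + Q$ ($S{\left(D,Q \right)} = -2 - \left(453 - D - Q\right) = -2 + \left(-453 + D + Q\right) = -455 + D + Q$)
$\frac{1}{S{\left(-183,993 \right)}} = \frac{1}{-455 - 183 + 993} = \frac{1}{355}$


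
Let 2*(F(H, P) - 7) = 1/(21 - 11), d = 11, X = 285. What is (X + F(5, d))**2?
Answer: 34117281/400 ≈ 85293.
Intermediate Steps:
F(H, P) = 141/20 (F(H, P) = 7 + 1/(2*(21 - 11)) = 7 + (1/2)/10 = 7 + (1/2)*(1/10) = 7 + 1/20 = 141/20)
(X + F(5, d))**2 = (285 + 141/20)**2 = (5841/20)**2 = 34117281/400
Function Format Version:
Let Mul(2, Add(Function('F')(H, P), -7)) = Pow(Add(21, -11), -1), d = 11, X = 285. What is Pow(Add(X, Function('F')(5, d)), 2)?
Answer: Rational(34117281, 400) ≈ 85293.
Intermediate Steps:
Function('F')(H, P) = Rational(141, 20) (Function('F')(H, P) = Add(7, Mul(Rational(1, 2), Pow(Add(21, -11), -1))) = Add(7, Mul(Rational(1, 2), Pow(10, -1))) = Add(7, Mul(Rational(1, 2), Rational(1, 10))) = Add(7, Rational(1, 20)) = Rational(141, 20))
Pow(Add(X, Function('F')(5, d)), 2) = Pow(Add(285, Rational(141, 20)), 2) = Pow(Rational(5841, 20), 2) = Rational(34117281, 400)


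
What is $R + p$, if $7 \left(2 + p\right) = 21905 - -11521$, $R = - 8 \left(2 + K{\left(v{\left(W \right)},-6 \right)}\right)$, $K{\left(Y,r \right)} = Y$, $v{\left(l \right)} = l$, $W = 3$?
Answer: $\frac{33132}{7} \approx 4733.1$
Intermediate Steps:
$R = -40$ ($R = - 8 \left(2 + 3\right) = \left(-8\right) 5 = -40$)
$p = \frac{33412}{7}$ ($p = -2 + \frac{21905 - -11521}{7} = -2 + \frac{21905 + 11521}{7} = -2 + \frac{1}{7} \cdot 33426 = -2 + \frac{33426}{7} = \frac{33412}{7} \approx 4773.1$)
$R + p = -40 + \frac{33412}{7} = \frac{33132}{7}$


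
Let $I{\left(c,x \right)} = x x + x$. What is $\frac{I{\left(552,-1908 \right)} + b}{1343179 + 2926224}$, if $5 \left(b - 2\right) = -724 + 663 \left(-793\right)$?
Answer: $\frac{17666307}{21347015} \approx 0.82758$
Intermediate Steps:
$I{\left(c,x \right)} = x + x^{2}$ ($I{\left(c,x \right)} = x^{2} + x = x + x^{2}$)
$b = - \frac{526473}{5}$ ($b = 2 + \frac{-724 + 663 \left(-793\right)}{5} = 2 + \frac{-724 - 525759}{5} = 2 + \frac{1}{5} \left(-526483\right) = 2 - \frac{526483}{5} = - \frac{526473}{5} \approx -1.0529 \cdot 10^{5}$)
$\frac{I{\left(552,-1908 \right)} + b}{1343179 + 2926224} = \frac{- 1908 \left(1 - 1908\right) - \frac{526473}{5}}{1343179 + 2926224} = \frac{\left(-1908\right) \left(-1907\right) - \frac{526473}{5}}{4269403} = \left(3638556 - \frac{526473}{5}\right) \frac{1}{4269403} = \frac{17666307}{5} \cdot \frac{1}{4269403} = \frac{17666307}{21347015}$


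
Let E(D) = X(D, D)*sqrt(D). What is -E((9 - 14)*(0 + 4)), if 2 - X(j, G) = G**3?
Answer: -16004*I*sqrt(5) ≈ -35786.0*I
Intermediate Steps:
X(j, G) = 2 - G**3
E(D) = sqrt(D)*(2 - D**3) (E(D) = (2 - D**3)*sqrt(D) = sqrt(D)*(2 - D**3))
-E((9 - 14)*(0 + 4)) = -sqrt((9 - 14)*(0 + 4))*(2 - ((9 - 14)*(0 + 4))**3) = -sqrt(-5*4)*(2 - (-5*4)**3) = -sqrt(-20)*(2 - 1*(-20)**3) = -2*I*sqrt(5)*(2 - 1*(-8000)) = -2*I*sqrt(5)*(2 + 8000) = -2*I*sqrt(5)*8002 = -16004*I*sqrt(5)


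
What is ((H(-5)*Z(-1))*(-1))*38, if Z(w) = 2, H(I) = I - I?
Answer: 0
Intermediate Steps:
H(I) = 0
((H(-5)*Z(-1))*(-1))*38 = ((0*2)*(-1))*38 = (0*(-1))*38 = 0*38 = 0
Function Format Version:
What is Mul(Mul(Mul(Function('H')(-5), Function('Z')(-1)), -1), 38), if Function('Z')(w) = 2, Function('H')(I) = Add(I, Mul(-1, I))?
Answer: 0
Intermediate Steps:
Function('H')(I) = 0
Mul(Mul(Mul(Function('H')(-5), Function('Z')(-1)), -1), 38) = Mul(Mul(Mul(0, 2), -1), 38) = Mul(Mul(0, -1), 38) = Mul(0, 38) = 0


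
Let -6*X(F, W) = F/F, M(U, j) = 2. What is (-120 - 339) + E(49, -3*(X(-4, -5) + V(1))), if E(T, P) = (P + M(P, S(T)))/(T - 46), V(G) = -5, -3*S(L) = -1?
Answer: -2719/6 ≈ -453.17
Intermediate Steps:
S(L) = ⅓ (S(L) = -⅓*(-1) = ⅓)
X(F, W) = -⅙ (X(F, W) = -F/(6*F) = -⅙*1 = -⅙)
E(T, P) = (2 + P)/(-46 + T) (E(T, P) = (P + 2)/(T - 46) = (2 + P)/(-46 + T))
(-120 - 339) + E(49, -3*(X(-4, -5) + V(1))) = (-120 - 339) + (2 - 3*(-⅙ - 5))/(-46 + 49) = -459 + (2 - 3*(-31/6))/3 = -459 + (2 + 31/2)/3 = -459 + (⅓)*(35/2) = -459 + 35/6 = -2719/6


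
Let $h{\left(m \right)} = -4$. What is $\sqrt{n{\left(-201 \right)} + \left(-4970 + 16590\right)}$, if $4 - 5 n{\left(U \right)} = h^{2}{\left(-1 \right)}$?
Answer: $\frac{2 \sqrt{72610}}{5} \approx 107.78$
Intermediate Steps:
$n{\left(U \right)} = - \frac{12}{5}$ ($n{\left(U \right)} = \frac{4}{5} - \frac{\left(-4\right)^{2}}{5} = \frac{4}{5} - \frac{16}{5} = - \frac{12}{5}$)
$\sqrt{n{\left(-201 \right)} + \left(-4970 + 16590\right)} = \sqrt{- \frac{12}{5} + \left(-4970 + 16590\right)} = \sqrt{- \frac{12}{5} + 11620} = \sqrt{\frac{58088}{5}} = \frac{2 \sqrt{72610}}{5}$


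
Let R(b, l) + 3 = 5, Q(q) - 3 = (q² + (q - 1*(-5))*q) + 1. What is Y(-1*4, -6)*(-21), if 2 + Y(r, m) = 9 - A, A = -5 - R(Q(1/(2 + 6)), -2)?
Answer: -294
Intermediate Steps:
Q(q) = 4 + q² + q*(5 + q) (Q(q) = 3 + ((q² + (q - 1*(-5))*q) + 1) = 3 + ((q² + (q + 5)*q) + 1) = 3 + ((q² + (5 + q)*q) + 1) = 3 + ((q² + q*(5 + q)) + 1) = 3 + (1 + q² + q*(5 + q)) = 4 + q² + q*(5 + q))
R(b, l) = 2 (R(b, l) = -3 + 5 = 2)
A = -7 (A = -5 - 1*2 = -5 - 2 = -7)
Y(r, m) = 14 (Y(r, m) = -2 + (9 - 1*(-7)) = -2 + (9 + 7) = -2 + 16 = 14)
Y(-1*4, -6)*(-21) = 14*(-21) = -294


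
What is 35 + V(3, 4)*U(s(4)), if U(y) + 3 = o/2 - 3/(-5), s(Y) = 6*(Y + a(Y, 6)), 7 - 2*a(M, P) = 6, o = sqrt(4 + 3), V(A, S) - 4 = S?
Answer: 79/5 + 4*sqrt(7) ≈ 26.383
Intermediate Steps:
V(A, S) = 4 + S
o = sqrt(7) ≈ 2.6458
a(M, P) = 1/2 (a(M, P) = 7/2 - 1/2*6 = 7/2 - 3 = 1/2)
s(Y) = 3 + 6*Y (s(Y) = 6*(Y + 1/2) = 6*(1/2 + Y) = 3 + 6*Y)
U(y) = -12/5 + sqrt(7)/2 (U(y) = -3 + (sqrt(7)/2 - 3/(-5)) = -3 + (sqrt(7)*(1/2) - 3*(-1/5)) = -3 + (sqrt(7)/2 + 3/5) = -3 + (3/5 + sqrt(7)/2) = -12/5 + sqrt(7)/2)
35 + V(3, 4)*U(s(4)) = 35 + (4 + 4)*(-12/5 + sqrt(7)/2) = 35 + 8*(-12/5 + sqrt(7)/2) = 35 + (-96/5 + 4*sqrt(7)) = 79/5 + 4*sqrt(7)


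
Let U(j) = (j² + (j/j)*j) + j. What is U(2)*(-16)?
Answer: -128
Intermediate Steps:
U(j) = j² + 2*j (U(j) = (j² + 1*j) + j = (j² + j) + j = (j + j²) + j = j² + 2*j)
U(2)*(-16) = (2*(2 + 2))*(-16) = (2*4)*(-16) = 8*(-16) = -128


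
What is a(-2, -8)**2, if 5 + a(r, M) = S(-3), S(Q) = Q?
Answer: 64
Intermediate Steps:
a(r, M) = -8 (a(r, M) = -5 - 3 = -8)
a(-2, -8)**2 = (-8)**2 = 64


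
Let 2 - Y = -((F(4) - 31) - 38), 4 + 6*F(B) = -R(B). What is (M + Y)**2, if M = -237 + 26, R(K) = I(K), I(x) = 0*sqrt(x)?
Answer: 698896/9 ≈ 77655.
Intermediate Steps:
I(x) = 0
R(K) = 0
F(B) = -2/3 (F(B) = -2/3 + (-1*0)/6 = -2/3 + (1/6)*0 = -2/3 + 0 = -2/3)
Y = -203/3 (Y = 2 - (-1)*((-2/3 - 31) - 38) = 2 - (-1)*(-95/3 - 38) = 2 - (-1)*(-209)/3 = 2 - 1*209/3 = 2 - 209/3 = -203/3 ≈ -67.667)
M = -211
(M + Y)**2 = (-211 - 203/3)**2 = (-836/3)**2 = 698896/9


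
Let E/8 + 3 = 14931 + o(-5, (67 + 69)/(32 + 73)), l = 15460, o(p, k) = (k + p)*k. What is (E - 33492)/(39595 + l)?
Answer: 946977068/606981375 ≈ 1.5601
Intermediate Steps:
o(p, k) = k*(k + p)
E = 1316226368/11025 (E = -24 + 8*(14931 + ((67 + 69)/(32 + 73))*((67 + 69)/(32 + 73) - 5)) = -24 + 8*(14931 + (136/105)*(136/105 - 5)) = -24 + 8*(14931 + (136*(1/105))*(136*(1/105) - 5)) = -24 + 8*(14931 + 136*(136/105 - 5)/105) = -24 + 8*(14931 + (136/105)*(-389/105)) = -24 + 8*(14931 - 52904/11025) = -24 + 8*(164561371/11025) = -24 + 1316490968/11025 = 1316226368/11025 ≈ 1.1939e+5)
(E - 33492)/(39595 + l) = (1316226368/11025 - 33492)/(39595 + 15460) = (946977068/11025)/55055 = (946977068/11025)*(1/55055) = 946977068/606981375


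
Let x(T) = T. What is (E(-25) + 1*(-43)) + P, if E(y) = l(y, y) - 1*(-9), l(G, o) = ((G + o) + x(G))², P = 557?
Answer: 6148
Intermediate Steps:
l(G, o) = (o + 2*G)² (l(G, o) = ((G + o) + G)² = (o + 2*G)²)
E(y) = 9 + 9*y² (E(y) = (y + 2*y)² - 1*(-9) = (3*y)² + 9 = 9*y² + 9 = 9 + 9*y²)
(E(-25) + 1*(-43)) + P = ((9 + 9*(-25)²) + 1*(-43)) + 557 = ((9 + 9*625) - 43) + 557 = ((9 + 5625) - 43) + 557 = (5634 - 43) + 557 = 5591 + 557 = 6148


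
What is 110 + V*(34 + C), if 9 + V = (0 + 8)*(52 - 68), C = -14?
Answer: -2630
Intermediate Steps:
V = -137 (V = -9 + (0 + 8)*(52 - 68) = -9 + 8*(-16) = -9 - 128 = -137)
110 + V*(34 + C) = 110 - 137*(34 - 14) = 110 - 137*20 = 110 - 2740 = -2630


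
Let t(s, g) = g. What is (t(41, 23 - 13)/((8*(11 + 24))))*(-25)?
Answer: -25/28 ≈ -0.89286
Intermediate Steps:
(t(41, 23 - 13)/((8*(11 + 24))))*(-25) = ((23 - 13)/((8*(11 + 24))))*(-25) = (10/((8*35)))*(-25) = (10/280)*(-25) = (10*(1/280))*(-25) = (1/28)*(-25) = -25/28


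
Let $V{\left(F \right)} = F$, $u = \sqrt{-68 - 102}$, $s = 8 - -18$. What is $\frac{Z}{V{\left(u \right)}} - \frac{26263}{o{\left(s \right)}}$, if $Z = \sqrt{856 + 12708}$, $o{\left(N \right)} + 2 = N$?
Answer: $- \frac{26263}{24} - \frac{i \sqrt{576470}}{85} \approx -1094.3 - 8.9324 i$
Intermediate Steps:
$s = 26$ ($s = 8 + 18 = 26$)
$o{\left(N \right)} = -2 + N$
$u = i \sqrt{170}$ ($u = \sqrt{-170} = i \sqrt{170} \approx 13.038 i$)
$Z = 2 \sqrt{3391}$ ($Z = \sqrt{13564} = 2 \sqrt{3391} \approx 116.46$)
$\frac{Z}{V{\left(u \right)}} - \frac{26263}{o{\left(s \right)}} = \frac{2 \sqrt{3391}}{i \sqrt{170}} - \frac{26263}{-2 + 26} = 2 \sqrt{3391} \left(- \frac{i \sqrt{170}}{170}\right) - \frac{26263}{24} = - \frac{i \sqrt{576470}}{85} - \frac{26263}{24} = - \frac{26263}{24} - \frac{i \sqrt{576470}}{85}$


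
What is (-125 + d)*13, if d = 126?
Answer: 13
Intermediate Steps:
(-125 + d)*13 = (-125 + 126)*13 = 1*13 = 13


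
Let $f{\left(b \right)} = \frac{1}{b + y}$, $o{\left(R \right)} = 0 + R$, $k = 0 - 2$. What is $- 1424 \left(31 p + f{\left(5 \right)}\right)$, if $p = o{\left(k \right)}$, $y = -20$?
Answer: $\frac{1325744}{15} \approx 88383.0$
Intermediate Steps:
$k = -2$
$o{\left(R \right)} = R$
$p = -2$
$f{\left(b \right)} = \frac{1}{-20 + b}$ ($f{\left(b \right)} = \frac{1}{b - 20} = \frac{1}{-20 + b}$)
$- 1424 \left(31 p + f{\left(5 \right)}\right) = - 1424 \left(31 \left(-2\right) + \frac{1}{-20 + 5}\right) = - 1424 \left(-62 + \frac{1}{-15}\right) = - 1424 \left(-62 - \frac{1}{15}\right) = \left(-1424\right) \left(- \frac{931}{15}\right) = \frac{1325744}{15}$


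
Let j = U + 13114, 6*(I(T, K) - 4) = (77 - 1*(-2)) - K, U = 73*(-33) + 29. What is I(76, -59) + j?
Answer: 10761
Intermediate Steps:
U = -2380 (U = -2409 + 29 = -2380)
I(T, K) = 103/6 - K/6 (I(T, K) = 4 + ((77 - 1*(-2)) - K)/6 = 4 + ((77 + 2) - K)/6 = 4 + (79 - K)/6 = 4 + (79/6 - K/6) = 103/6 - K/6)
j = 10734 (j = -2380 + 13114 = 10734)
I(76, -59) + j = (103/6 - ⅙*(-59)) + 10734 = (103/6 + 59/6) + 10734 = 27 + 10734 = 10761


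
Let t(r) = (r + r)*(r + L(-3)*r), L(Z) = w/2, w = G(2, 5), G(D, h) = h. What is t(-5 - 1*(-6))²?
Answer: 49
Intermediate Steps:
w = 5
L(Z) = 5/2
t(r) = 7*r² (t(r) = (r + r)*(r + 5*r/2) = (2*r)*(7*r/2) = 7*r²)
t(-5 - 1*(-6))² = (7*(-5 - 1*(-6))²)² = (7*(-5 + 6)²)² = (7*1²)² = (7*1)² = 7² = 49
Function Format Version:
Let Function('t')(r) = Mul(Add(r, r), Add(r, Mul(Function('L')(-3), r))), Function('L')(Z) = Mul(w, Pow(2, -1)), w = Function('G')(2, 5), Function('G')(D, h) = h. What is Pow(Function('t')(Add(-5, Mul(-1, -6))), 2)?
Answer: 49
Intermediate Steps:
w = 5
Function('L')(Z) = Rational(5, 2) (Function('L')(Z) = Mul(5, Pow(2, -1)) = Mul(5, Rational(1, 2)) = Rational(5, 2))
Function('t')(r) = Mul(7, Pow(r, 2)) (Function('t')(r) = Mul(Add(r, r), Add(r, Mul(Rational(5, 2), r))) = Mul(Mul(2, r), Mul(Rational(7, 2), r)) = Mul(7, Pow(r, 2)))
Pow(Function('t')(Add(-5, Mul(-1, -6))), 2) = Pow(Mul(7, Pow(Add(-5, Mul(-1, -6)), 2)), 2) = Pow(Mul(7, Pow(Add(-5, 6), 2)), 2) = Pow(Mul(7, Pow(1, 2)), 2) = Pow(Mul(7, 1), 2) = Pow(7, 2) = 49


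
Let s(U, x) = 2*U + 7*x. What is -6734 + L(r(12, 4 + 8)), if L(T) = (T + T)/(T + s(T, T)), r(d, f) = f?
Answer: -33669/5 ≈ -6733.8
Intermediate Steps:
L(T) = 1/5 (L(T) = (T + T)/(T + (2*T + 7*T)) = (2*T)/(T + 9*T) = (2*T)/((10*T)) = (2*T)*(1/(10*T)) = 1/5)
-6734 + L(r(12, 4 + 8)) = -6734 + 1/5 = -33669/5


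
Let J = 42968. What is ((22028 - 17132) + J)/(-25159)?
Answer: -47864/25159 ≈ -1.9025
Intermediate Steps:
((22028 - 17132) + J)/(-25159) = ((22028 - 17132) + 42968)/(-25159) = (4896 + 42968)*(-1/25159) = 47864*(-1/25159) = -47864/25159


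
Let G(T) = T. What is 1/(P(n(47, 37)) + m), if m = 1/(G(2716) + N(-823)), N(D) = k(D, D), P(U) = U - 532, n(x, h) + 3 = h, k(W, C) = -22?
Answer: -2694/1341611 ≈ -0.0020080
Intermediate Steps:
n(x, h) = -3 + h
P(U) = -532 + U
N(D) = -22
m = 1/2694 (m = 1/(2716 - 22) = 1/2694 ≈ 0.00037120)
1/(P(n(47, 37)) + m) = 1/((-532 + (-3 + 37)) + 1/2694) = 1/((-532 + 34) + 1/2694) = 1/(-498 + 1/2694) = 1/(-1341611/2694) = -2694/1341611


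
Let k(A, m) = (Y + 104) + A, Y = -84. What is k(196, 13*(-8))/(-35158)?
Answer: -108/17579 ≈ -0.0061437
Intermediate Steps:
k(A, m) = 20 + A (k(A, m) = (-84 + 104) + A = 20 + A)
k(196, 13*(-8))/(-35158) = (20 + 196)/(-35158) = 216*(-1/35158) = -108/17579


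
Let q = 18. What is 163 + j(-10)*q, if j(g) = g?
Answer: -17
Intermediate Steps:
163 + j(-10)*q = 163 - 10*18 = 163 - 180 = -17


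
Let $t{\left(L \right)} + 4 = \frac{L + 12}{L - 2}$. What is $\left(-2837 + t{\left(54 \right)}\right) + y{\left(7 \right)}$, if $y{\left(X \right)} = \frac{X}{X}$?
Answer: $- \frac{73807}{26} \approx -2838.7$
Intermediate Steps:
$y{\left(X \right)} = 1$
$t{\left(L \right)} = -4 + \frac{12 + L}{-2 + L}$ ($t{\left(L \right)} = -4 + \frac{L + 12}{L - 2} = -4 + \frac{12 + L}{-2 + L}$)
$\left(-2837 + t{\left(54 \right)}\right) + y{\left(7 \right)} = \left(-2837 + \frac{20 - 162}{-2 + 54}\right) + 1 = \left(-2837 + \frac{20 - 162}{52}\right) + 1 = \left(-2837 + \frac{1}{52} \left(-142\right)\right) + 1 = \left(-2837 - \frac{71}{26}\right) + 1 = - \frac{73833}{26} + 1 = - \frac{73807}{26}$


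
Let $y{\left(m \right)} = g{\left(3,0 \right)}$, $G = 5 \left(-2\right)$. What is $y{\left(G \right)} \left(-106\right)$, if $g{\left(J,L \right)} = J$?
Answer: $-318$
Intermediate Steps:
$G = -10$
$y{\left(m \right)} = 3$
$y{\left(G \right)} \left(-106\right) = 3 \left(-106\right) = -318$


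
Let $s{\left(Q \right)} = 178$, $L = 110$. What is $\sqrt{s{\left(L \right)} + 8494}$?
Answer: $4 \sqrt{542} \approx 93.124$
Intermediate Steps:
$\sqrt{s{\left(L \right)} + 8494} = \sqrt{178 + 8494} = \sqrt{8672} = 4 \sqrt{542}$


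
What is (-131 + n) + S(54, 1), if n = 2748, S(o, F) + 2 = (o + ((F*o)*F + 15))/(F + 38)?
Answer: 34036/13 ≈ 2618.2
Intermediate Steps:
S(o, F) = -2 + (15 + o + o*F²)/(38 + F) (S(o, F) = -2 + (o + ((F*o)*F + 15))/(F + 38) = -2 + (o + (o*F² + 15))/(38 + F) = -2 + (o + (15 + o*F²))/(38 + F) = -2 + (15 + o + o*F²)/(38 + F))
(-131 + n) + S(54, 1) = (-131 + 2748) + (-61 + 54 - 2*1 + 54*1²)/(38 + 1) = 2617 + (-61 + 54 - 2 + 54*1)/39 = 2617 + (-61 + 54 - 2 + 54)/39 = 2617 + (1/39)*45 = 2617 + 15/13 = 34036/13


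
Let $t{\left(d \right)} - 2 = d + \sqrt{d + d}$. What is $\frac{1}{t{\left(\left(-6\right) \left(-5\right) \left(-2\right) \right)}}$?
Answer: $- \frac{29}{1742} - \frac{i \sqrt{30}}{1742} \approx -0.016648 - 0.0031442 i$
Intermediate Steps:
$t{\left(d \right)} = 2 + d + \sqrt{2} \sqrt{d}$ ($t{\left(d \right)} = 2 + \left(d + \sqrt{d + d}\right) = 2 + \left(d + \sqrt{2 d}\right) = 2 + \left(d + \sqrt{2} \sqrt{d}\right) = 2 + d + \sqrt{2} \sqrt{d}$)
$\frac{1}{t{\left(\left(-6\right) \left(-5\right) \left(-2\right) \right)}} = \frac{1}{2 + \left(-6\right) \left(-5\right) \left(-2\right) + \sqrt{2} \sqrt{\left(-6\right) \left(-5\right) \left(-2\right)}} = \frac{1}{2 + 30 \left(-2\right) + \sqrt{2} \sqrt{30 \left(-2\right)}} = \frac{1}{2 - 60 + \sqrt{2} \sqrt{-60}} = \frac{1}{2 - 60 + \sqrt{2} \cdot 2 i \sqrt{15}} = \frac{1}{2 - 60 + 2 i \sqrt{30}} = \frac{1}{-58 + 2 i \sqrt{30}}$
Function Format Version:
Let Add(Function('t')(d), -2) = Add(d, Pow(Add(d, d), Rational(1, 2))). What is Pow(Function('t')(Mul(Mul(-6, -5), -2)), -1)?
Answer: Add(Rational(-29, 1742), Mul(Rational(-1, 1742), I, Pow(30, Rational(1, 2)))) ≈ Add(-0.016648, Mul(-0.0031442, I))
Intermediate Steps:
Function('t')(d) = Add(2, d, Mul(Pow(2, Rational(1, 2)), Pow(d, Rational(1, 2)))) (Function('t')(d) = Add(2, Add(d, Pow(Add(d, d), Rational(1, 2)))) = Add(2, Add(d, Pow(Mul(2, d), Rational(1, 2)))) = Add(2, Add(d, Mul(Pow(2, Rational(1, 2)), Pow(d, Rational(1, 2))))) = Add(2, d, Mul(Pow(2, Rational(1, 2)), Pow(d, Rational(1, 2)))))
Pow(Function('t')(Mul(Mul(-6, -5), -2)), -1) = Pow(Add(2, Mul(Mul(-6, -5), -2), Mul(Pow(2, Rational(1, 2)), Pow(Mul(Mul(-6, -5), -2), Rational(1, 2)))), -1) = Pow(Add(2, Mul(30, -2), Mul(Pow(2, Rational(1, 2)), Pow(Mul(30, -2), Rational(1, 2)))), -1) = Pow(Add(2, -60, Mul(Pow(2, Rational(1, 2)), Pow(-60, Rational(1, 2)))), -1) = Pow(Add(2, -60, Mul(Pow(2, Rational(1, 2)), Mul(2, I, Pow(15, Rational(1, 2))))), -1) = Pow(Add(2, -60, Mul(2, I, Pow(30, Rational(1, 2)))), -1) = Pow(Add(-58, Mul(2, I, Pow(30, Rational(1, 2)))), -1)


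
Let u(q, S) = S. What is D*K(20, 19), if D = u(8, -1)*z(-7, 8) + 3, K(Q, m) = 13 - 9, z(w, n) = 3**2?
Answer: -24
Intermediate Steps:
z(w, n) = 9
K(Q, m) = 4
D = -6 (D = -1*9 + 3 = -9 + 3 = -6)
D*K(20, 19) = -6*4 = -24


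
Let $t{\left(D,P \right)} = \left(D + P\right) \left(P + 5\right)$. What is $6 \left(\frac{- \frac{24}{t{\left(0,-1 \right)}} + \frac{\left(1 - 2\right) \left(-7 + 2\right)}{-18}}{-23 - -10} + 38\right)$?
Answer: $\frac{8789}{39} \approx 225.36$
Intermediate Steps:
$t{\left(D,P \right)} = \left(5 + P\right) \left(D + P\right)$ ($t{\left(D,P \right)} = \left(D + P\right) \left(5 + P\right) = \left(5 + P\right) \left(D + P\right)$)
$6 \left(\frac{- \frac{24}{t{\left(0,-1 \right)}} + \frac{\left(1 - 2\right) \left(-7 + 2\right)}{-18}}{-23 - -10} + 38\right) = 6 \left(\frac{- \frac{24}{\left(-1\right)^{2} + 5 \cdot 0 + 5 \left(-1\right) + 0 \left(-1\right)} + \frac{\left(1 - 2\right) \left(-7 + 2\right)}{-18}}{-23 - -10} + 38\right) = 6 \left(\frac{- \frac{24}{1 + 0 - 5 + 0} + \left(-1\right) \left(-5\right) \left(- \frac{1}{18}\right)}{-23 + 10} + 38\right) = 6 \left(\frac{- \frac{24}{-4} + 5 \left(- \frac{1}{18}\right)}{-13} + 38\right) = 6 \left(\left(\left(-24\right) \left(- \frac{1}{4}\right) - \frac{5}{18}\right) \left(- \frac{1}{13}\right) + 38\right) = 6 \left(\left(6 - \frac{5}{18}\right) \left(- \frac{1}{13}\right) + 38\right) = 6 \left(\frac{103}{18} \left(- \frac{1}{13}\right) + 38\right) = 6 \left(- \frac{103}{234} + 38\right) = 6 \cdot \frac{8789}{234} = \frac{8789}{39}$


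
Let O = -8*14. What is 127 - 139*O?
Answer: 15695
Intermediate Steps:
O = -112
127 - 139*O = 127 - 139*(-112) = 127 + 15568 = 15695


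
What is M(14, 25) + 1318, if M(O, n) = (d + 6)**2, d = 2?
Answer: 1382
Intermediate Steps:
M(O, n) = 64 (M(O, n) = (2 + 6)**2 = 8**2 = 64)
M(14, 25) + 1318 = 64 + 1318 = 1382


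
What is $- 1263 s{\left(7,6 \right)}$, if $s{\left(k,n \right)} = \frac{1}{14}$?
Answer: $- \frac{1263}{14} \approx -90.214$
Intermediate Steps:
$s{\left(k,n \right)} = \frac{1}{14}$
$- 1263 s{\left(7,6 \right)} = \left(-1263\right) \frac{1}{14} = - \frac{1263}{14}$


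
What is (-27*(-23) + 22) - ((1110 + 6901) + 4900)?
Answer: -12268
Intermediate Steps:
(-27*(-23) + 22) - ((1110 + 6901) + 4900) = (621 + 22) - (8011 + 4900) = 643 - 1*12911 = 643 - 12911 = -12268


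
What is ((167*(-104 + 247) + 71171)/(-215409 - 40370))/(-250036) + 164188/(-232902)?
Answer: -1312556290690921/1861875592045461 ≈ -0.70496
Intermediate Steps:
((167*(-104 + 247) + 71171)/(-215409 - 40370))/(-250036) + 164188/(-232902) = ((167*143 + 71171)/(-255779))*(-1/250036) + 164188*(-1/232902) = ((23881 + 71171)*(-1/255779))*(-1/250036) - 82094/116451 = (95052*(-1/255779))*(-1/250036) - 82094/116451 = -95052/255779*(-1/250036) - 82094/116451 = 23763/15988489511 - 82094/116451 = -1312556290690921/1861875592045461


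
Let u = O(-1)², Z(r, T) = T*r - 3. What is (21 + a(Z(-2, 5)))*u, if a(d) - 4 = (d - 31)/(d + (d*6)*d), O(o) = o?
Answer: 2271/91 ≈ 24.956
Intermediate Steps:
Z(r, T) = -3 + T*r
a(d) = 4 + (-31 + d)/(d + 6*d²) (a(d) = 4 + (d - 31)/(d + (d*6)*d) = 4 + (-31 + d)/(d + (6*d)*d) = 4 + (-31 + d)/(d + 6*d²))
u = 1 (u = (-1)² = 1)
(21 + a(Z(-2, 5)))*u = (21 + (-31 + 5*(-3 + 5*(-2)) + 24*(-3 + 5*(-2))²)/((-3 + 5*(-2))*(1 + 6*(-3 + 5*(-2)))))*1 = (21 + (-31 + 5*(-3 - 10) + 24*(-3 - 10)²)/((-3 - 10)*(1 + 6*(-3 - 10))))*1 = (21 + (-31 + 5*(-13) + 24*(-13)²)/((-13)*(1 + 6*(-13))))*1 = (21 - (-31 - 65 + 24*169)/(13*(1 - 78)))*1 = (21 - 1/13*(-31 - 65 + 4056)/(-77))*1 = (21 - 1/13*(-1/77)*3960)*1 = (21 + 360/91)*1 = (2271/91)*1 = 2271/91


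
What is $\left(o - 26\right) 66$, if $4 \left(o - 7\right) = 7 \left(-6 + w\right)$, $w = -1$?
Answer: $- \frac{4125}{2} \approx -2062.5$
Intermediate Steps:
$o = - \frac{21}{4}$ ($o = 7 + \frac{7 \left(-6 - 1\right)}{4} = 7 + \frac{7 \left(-7\right)}{4} = 7 + \frac{1}{4} \left(-49\right) = 7 - \frac{49}{4} = - \frac{21}{4} \approx -5.25$)
$\left(o - 26\right) 66 = \left(- \frac{21}{4} - 26\right) 66 = \left(- \frac{125}{4}\right) 66 = - \frac{4125}{2}$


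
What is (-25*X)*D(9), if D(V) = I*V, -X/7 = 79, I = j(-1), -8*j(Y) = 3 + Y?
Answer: -124425/4 ≈ -31106.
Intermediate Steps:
j(Y) = -3/8 - Y/8 (j(Y) = -(3 + Y)/8 = -3/8 - Y/8)
I = -¼ (I = -3/8 - ⅛*(-1) = -3/8 + ⅛ = -¼ ≈ -0.25000)
X = -553 (X = -7*79 = -553)
D(V) = -V/4
(-25*X)*D(9) = (-25*(-553))*(-¼*9) = 13825*(-9/4) = -124425/4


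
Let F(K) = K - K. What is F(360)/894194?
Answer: 0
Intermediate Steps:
F(K) = 0
F(360)/894194 = 0/894194 = 0*(1/894194) = 0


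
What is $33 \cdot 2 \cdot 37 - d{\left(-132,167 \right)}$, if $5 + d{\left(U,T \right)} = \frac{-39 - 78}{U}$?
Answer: $\frac{107629}{44} \approx 2446.1$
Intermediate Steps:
$d{\left(U,T \right)} = -5 - \frac{117}{U}$ ($d{\left(U,T \right)} = -5 + \frac{-39 - 78}{U} = -5 - \frac{117}{U}$)
$33 \cdot 2 \cdot 37 - d{\left(-132,167 \right)} = 33 \cdot 2 \cdot 37 - \left(-5 - \frac{117}{-132}\right) = 66 \cdot 37 - \left(-5 - - \frac{39}{44}\right) = 2442 - \left(-5 + \frac{39}{44}\right) = 2442 - - \frac{181}{44} = 2442 + \frac{181}{44} = \frac{107629}{44}$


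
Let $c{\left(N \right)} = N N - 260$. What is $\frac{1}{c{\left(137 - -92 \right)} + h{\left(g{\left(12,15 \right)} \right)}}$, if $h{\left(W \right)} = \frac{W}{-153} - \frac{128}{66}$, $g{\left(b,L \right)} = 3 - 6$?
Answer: $\frac{187}{9757488} \approx 1.9165 \cdot 10^{-5}$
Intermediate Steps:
$g{\left(b,L \right)} = -3$
$h{\left(W \right)} = - \frac{64}{33} - \frac{W}{153}$ ($h{\left(W \right)} = W \left(- \frac{1}{153}\right) - \frac{64}{33} = - \frac{W}{153} - \frac{64}{33} = - \frac{64}{33} - \frac{W}{153}$)
$c{\left(N \right)} = -260 + N^{2}$ ($c{\left(N \right)} = N^{2} - 260 = -260 + N^{2}$)
$\frac{1}{c{\left(137 - -92 \right)} + h{\left(g{\left(12,15 \right)} \right)}} = \frac{1}{\left(-260 + \left(137 - -92\right)^{2}\right) - \frac{359}{187}} = \frac{1}{\left(-260 + \left(137 + 92\right)^{2}\right) + \left(- \frac{64}{33} + \frac{1}{51}\right)} = \frac{1}{\left(-260 + 229^{2}\right) - \frac{359}{187}} = \frac{1}{\left(-260 + 52441\right) - \frac{359}{187}} = \frac{1}{52181 - \frac{359}{187}} = \frac{1}{\frac{9757488}{187}} = \frac{187}{9757488}$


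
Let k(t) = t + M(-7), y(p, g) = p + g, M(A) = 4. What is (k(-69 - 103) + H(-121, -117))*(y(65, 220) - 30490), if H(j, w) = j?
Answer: 8729245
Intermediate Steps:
y(p, g) = g + p
k(t) = 4 + t (k(t) = t + 4 = 4 + t)
(k(-69 - 103) + H(-121, -117))*(y(65, 220) - 30490) = ((4 + (-69 - 103)) - 121)*((220 + 65) - 30490) = ((4 - 172) - 121)*(285 - 30490) = (-168 - 121)*(-30205) = -289*(-30205) = 8729245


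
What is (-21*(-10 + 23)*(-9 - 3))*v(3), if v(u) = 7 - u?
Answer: 13104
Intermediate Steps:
(-21*(-10 + 23)*(-9 - 3))*v(3) = (-21*(-10 + 23)*(-9 - 3))*(7 - 1*3) = (-273*(-12))*(7 - 3) = -21*(-156)*4 = 3276*4 = 13104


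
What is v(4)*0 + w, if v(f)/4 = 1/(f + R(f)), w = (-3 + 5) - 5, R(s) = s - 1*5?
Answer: -3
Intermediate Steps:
R(s) = -5 + s (R(s) = s - 5 = -5 + s)
w = -3 (w = 2 - 5 = -3)
v(f) = 4/(-5 + 2*f) (v(f) = 4/(f + (-5 + f)) = 4/(-5 + 2*f))
v(4)*0 + w = (4/(-5 + 2*4))*0 - 3 = (4/(-5 + 8))*0 - 3 = (4/3)*0 - 3 = 0 - 3 = -3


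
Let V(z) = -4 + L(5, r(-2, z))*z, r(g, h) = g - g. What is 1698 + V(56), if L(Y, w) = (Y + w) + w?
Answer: 1974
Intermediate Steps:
r(g, h) = 0
L(Y, w) = Y + 2*w
V(z) = -4 + 5*z (V(z) = -4 + (5 + 2*0)*z = -4 + (5 + 0)*z = -4 + 5*z)
1698 + V(56) = 1698 + (-4 + 5*56) = 1698 + (-4 + 280) = 1698 + 276 = 1974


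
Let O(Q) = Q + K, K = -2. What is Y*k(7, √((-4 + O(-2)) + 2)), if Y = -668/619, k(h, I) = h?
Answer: -4676/619 ≈ -7.5541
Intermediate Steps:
O(Q) = -2 + Q (O(Q) = Q - 2 = -2 + Q)
Y = -668/619 (Y = -668*1/619 = -668/619 ≈ -1.0792)
Y*k(7, √((-4 + O(-2)) + 2)) = -668/619*7 = -4676/619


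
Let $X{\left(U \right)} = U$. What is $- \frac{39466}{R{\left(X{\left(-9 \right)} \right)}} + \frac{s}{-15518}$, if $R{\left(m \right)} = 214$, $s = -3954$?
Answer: $- \frac{152896808}{830213} \approx -184.17$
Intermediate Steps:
$- \frac{39466}{R{\left(X{\left(-9 \right)} \right)}} + \frac{s}{-15518} = - \frac{39466}{214} - \frac{3954}{-15518} = \left(-39466\right) \frac{1}{214} - - \frac{1977}{7759} = - \frac{19733}{107} + \frac{1977}{7759} = - \frac{152896808}{830213}$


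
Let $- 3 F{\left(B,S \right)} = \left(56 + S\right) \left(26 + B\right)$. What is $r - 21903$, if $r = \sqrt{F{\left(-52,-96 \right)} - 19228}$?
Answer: $-21903 + \frac{2 i \sqrt{44043}}{3} \approx -21903.0 + 139.91 i$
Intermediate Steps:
$F{\left(B,S \right)} = - \frac{\left(26 + B\right) \left(56 + S\right)}{3}$ ($F{\left(B,S \right)} = - \frac{\left(56 + S\right) \left(26 + B\right)}{3} = - \frac{\left(26 + B\right) \left(56 + S\right)}{3}$)
$r = \frac{2 i \sqrt{44043}}{3}$ ($r = \sqrt{\left(- \frac{1456}{3} - - \frac{2912}{3} - -832 - \left(- \frac{52}{3}\right) \left(-96\right)\right) - 19228} = \sqrt{\left(- \frac{1456}{3} + \frac{2912}{3} + 832 - 1664\right) - 19228} = \sqrt{- \frac{1040}{3} - 19228} = \sqrt{- \frac{58724}{3}} = \frac{2 i \sqrt{44043}}{3} \approx 139.91 i$)
$r - 21903 = \frac{2 i \sqrt{44043}}{3} - 21903 = -21903 + \frac{2 i \sqrt{44043}}{3}$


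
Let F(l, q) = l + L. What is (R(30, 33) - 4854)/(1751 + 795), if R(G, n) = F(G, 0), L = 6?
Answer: -2409/1273 ≈ -1.8924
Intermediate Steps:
F(l, q) = 6 + l (F(l, q) = l + 6 = 6 + l)
R(G, n) = 6 + G
(R(30, 33) - 4854)/(1751 + 795) = ((6 + 30) - 4854)/(1751 + 795) = (36 - 4854)/2546 = -4818*1/2546 = -2409/1273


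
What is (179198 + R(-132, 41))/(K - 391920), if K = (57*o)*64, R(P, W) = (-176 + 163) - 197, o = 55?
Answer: -44747/47820 ≈ -0.93574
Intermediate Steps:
R(P, W) = -210 (R(P, W) = -13 - 197 = -210)
K = 200640 (K = (57*55)*64 = 3135*64 = 200640)
(179198 + R(-132, 41))/(K - 391920) = (179198 - 210)/(200640 - 391920) = 178988/(-191280) = 178988*(-1/191280) = -44747/47820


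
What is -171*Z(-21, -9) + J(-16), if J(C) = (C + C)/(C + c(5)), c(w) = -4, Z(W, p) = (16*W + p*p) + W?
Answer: 235988/5 ≈ 47198.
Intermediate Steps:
Z(W, p) = p² + 17*W (Z(W, p) = (16*W + p²) + W = (p² + 16*W) + W = p² + 17*W)
J(C) = 2*C/(-4 + C) (J(C) = (C + C)/(C - 4) = (2*C)/(-4 + C) = 2*C/(-4 + C))
-171*Z(-21, -9) + J(-16) = -171*((-9)² + 17*(-21)) + 2*(-16)/(-4 - 16) = -171*(81 - 357) + 2*(-16)/(-20) = -171*(-276) + 2*(-16)*(-1/20) = 47196 + 8/5 = 235988/5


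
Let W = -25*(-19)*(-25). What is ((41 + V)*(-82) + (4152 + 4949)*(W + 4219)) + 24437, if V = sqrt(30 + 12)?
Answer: -69656181 - 82*sqrt(42) ≈ -6.9657e+7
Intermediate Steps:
W = -11875 (W = 475*(-25) = -11875)
V = sqrt(42) ≈ 6.4807
((41 + V)*(-82) + (4152 + 4949)*(W + 4219)) + 24437 = ((41 + sqrt(42))*(-82) + (4152 + 4949)*(-11875 + 4219)) + 24437 = ((-3362 - 82*sqrt(42)) + 9101*(-7656)) + 24437 = ((-3362 - 82*sqrt(42)) - 69677256) + 24437 = (-69680618 - 82*sqrt(42)) + 24437 = -69656181 - 82*sqrt(42)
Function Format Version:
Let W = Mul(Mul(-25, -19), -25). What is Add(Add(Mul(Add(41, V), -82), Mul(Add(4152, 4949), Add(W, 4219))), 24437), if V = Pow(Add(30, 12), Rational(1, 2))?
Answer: Add(-69656181, Mul(-82, Pow(42, Rational(1, 2)))) ≈ -6.9657e+7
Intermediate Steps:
W = -11875 (W = Mul(475, -25) = -11875)
V = Pow(42, Rational(1, 2)) ≈ 6.4807
Add(Add(Mul(Add(41, V), -82), Mul(Add(4152, 4949), Add(W, 4219))), 24437) = Add(Add(Mul(Add(41, Pow(42, Rational(1, 2))), -82), Mul(Add(4152, 4949), Add(-11875, 4219))), 24437) = Add(Add(Add(-3362, Mul(-82, Pow(42, Rational(1, 2)))), Mul(9101, -7656)), 24437) = Add(Add(Add(-3362, Mul(-82, Pow(42, Rational(1, 2)))), -69677256), 24437) = Add(Add(-69680618, Mul(-82, Pow(42, Rational(1, 2)))), 24437) = Add(-69656181, Mul(-82, Pow(42, Rational(1, 2))))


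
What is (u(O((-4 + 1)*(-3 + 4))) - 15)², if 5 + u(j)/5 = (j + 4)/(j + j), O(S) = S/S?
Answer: 3025/4 ≈ 756.25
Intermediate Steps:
O(S) = 1
u(j) = -25 + 5*(4 + j)/(2*j) (u(j) = -25 + 5*((j + 4)/(j + j)) = -25 + 5*((4 + j)/((2*j))) = -25 + 5*((4 + j)*(1/(2*j))) = -25 + 5*((4 + j)/(2*j)) = -25 + 5*(4 + j)/(2*j))
(u(O((-4 + 1)*(-3 + 4))) - 15)² = ((-45/2 + 10/1) - 15)² = ((-45/2 + 10*1) - 15)² = ((-45/2 + 10) - 15)² = (-25/2 - 15)² = (-55/2)² = 3025/4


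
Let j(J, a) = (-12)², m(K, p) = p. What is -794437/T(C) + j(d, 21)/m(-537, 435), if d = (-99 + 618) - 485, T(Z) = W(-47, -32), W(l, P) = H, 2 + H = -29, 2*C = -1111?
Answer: 3715963/145 ≈ 25627.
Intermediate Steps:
C = -1111/2 (C = (½)*(-1111) = -1111/2 ≈ -555.50)
H = -31 (H = -2 - 29 = -31)
W(l, P) = -31
T(Z) = -31
d = 34 (d = 519 - 485 = 34)
j(J, a) = 144
-794437/T(C) + j(d, 21)/m(-537, 435) = -794437/(-31) + 144/435 = -794437*(-1/31) + 144*(1/435) = 25627 + 48/145 = 3715963/145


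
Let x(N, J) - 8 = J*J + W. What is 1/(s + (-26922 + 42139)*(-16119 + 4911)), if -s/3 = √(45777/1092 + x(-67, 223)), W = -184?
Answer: -20693659168/3529347772704225195 + 6*√20281261/1176449257568075065 ≈ -5.8633e-9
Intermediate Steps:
x(N, J) = -176 + J² (x(N, J) = 8 + (J*J - 184) = 8 + (J² - 184) = 8 + (-184 + J²) = -176 + J²)
s = -27*√20281261/182 (s = -3*√(45777/1092 + (-176 + 223²)) = -3*√(45777*(1/1092) + (-176 + 49729)) = -3*√(15259/364 + 49553) = -27*√20281261/182 ≈ -668.10)
1/(s + (-26922 + 42139)*(-16119 + 4911)) = 1/(-27*√20281261/182 + (-26922 + 42139)*(-16119 + 4911)) = 1/(-27*√20281261/182 + 15217*(-11208)) = 1/(-27*√20281261/182 - 170552136) = 1/(-170552136 - 27*√20281261/182)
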